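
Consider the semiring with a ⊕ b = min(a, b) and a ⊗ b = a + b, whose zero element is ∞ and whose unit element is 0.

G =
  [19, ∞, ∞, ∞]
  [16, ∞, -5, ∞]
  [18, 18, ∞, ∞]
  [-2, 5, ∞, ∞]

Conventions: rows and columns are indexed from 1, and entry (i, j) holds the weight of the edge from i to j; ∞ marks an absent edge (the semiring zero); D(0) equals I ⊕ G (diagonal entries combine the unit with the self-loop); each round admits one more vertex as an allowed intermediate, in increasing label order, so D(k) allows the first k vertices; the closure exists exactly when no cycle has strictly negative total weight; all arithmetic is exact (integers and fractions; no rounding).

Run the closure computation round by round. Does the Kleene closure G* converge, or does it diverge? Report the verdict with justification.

D(0):
  [0, ∞, ∞, ∞]
  [16, 0, -5, ∞]
  [18, 18, 0, ∞]
  [-2, 5, ∞, 0]
D(1):
  [0, ∞, ∞, ∞]
  [16, 0, -5, ∞]
  [18, 18, 0, ∞]
  [-2, 5, ∞, 0]
D(2):
  [0, ∞, ∞, ∞]
  [16, 0, -5, ∞]
  [18, 18, 0, ∞]
  [-2, 5, 0, 0]
D(3):
  [0, ∞, ∞, ∞]
  [13, 0, -5, ∞]
  [18, 18, 0, ∞]
  [-2, 5, 0, 0]
D(4):
  [0, ∞, ∞, ∞]
  [13, 0, -5, ∞]
  [18, 18, 0, ∞]
  [-2, 5, 0, 0]
Key observation: every diagonal entry stays at the unit through all rounds, so no improving cycle exists.
Answer: CONVERGES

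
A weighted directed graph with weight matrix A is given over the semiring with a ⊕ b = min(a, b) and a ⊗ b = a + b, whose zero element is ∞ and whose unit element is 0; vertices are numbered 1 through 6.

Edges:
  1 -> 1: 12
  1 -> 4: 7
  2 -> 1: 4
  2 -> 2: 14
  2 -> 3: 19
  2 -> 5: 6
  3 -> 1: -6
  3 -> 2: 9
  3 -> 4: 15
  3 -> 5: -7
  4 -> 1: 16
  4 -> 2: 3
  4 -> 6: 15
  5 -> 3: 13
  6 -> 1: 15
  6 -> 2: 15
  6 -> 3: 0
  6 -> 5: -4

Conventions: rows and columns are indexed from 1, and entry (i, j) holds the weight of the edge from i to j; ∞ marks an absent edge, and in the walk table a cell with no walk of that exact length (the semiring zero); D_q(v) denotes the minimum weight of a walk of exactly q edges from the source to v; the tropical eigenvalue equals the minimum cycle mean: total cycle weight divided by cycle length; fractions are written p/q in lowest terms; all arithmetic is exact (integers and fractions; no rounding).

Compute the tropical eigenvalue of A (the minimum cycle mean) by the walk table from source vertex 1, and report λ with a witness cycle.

q=0: [0, ∞, ∞, ∞, ∞, ∞]
q=1: [12, ∞, ∞, 7, ∞, ∞]
q=2: [23, 10, ∞, 19, ∞, 22]
q=3: [14, 22, 22, 30, 16, 34]
q=4: [16, 31, 29, 21, 15, 45]
q=5: [23, 24, 28, 23, 22, 36]
q=6: [22, 26, 35, 30, 21, 38]
Optimal cycle mean attained by: cycle 3->5->3, total (-7) + 13, length 2.
Answer: λ = 3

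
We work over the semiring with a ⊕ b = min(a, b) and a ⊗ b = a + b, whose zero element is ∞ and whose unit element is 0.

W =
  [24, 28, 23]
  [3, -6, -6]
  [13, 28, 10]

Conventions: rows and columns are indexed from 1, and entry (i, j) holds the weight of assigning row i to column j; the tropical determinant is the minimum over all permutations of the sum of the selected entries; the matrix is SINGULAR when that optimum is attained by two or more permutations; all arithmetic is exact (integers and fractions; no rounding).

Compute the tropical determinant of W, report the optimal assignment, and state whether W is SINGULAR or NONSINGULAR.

σ = (1, 2, 3): 24 + (-6) + 10 = 28
σ = (1, 3, 2): 24 + (-6) + 28 = 46
σ = (2, 1, 3): 28 + 3 + 10 = 41
σ = (2, 3, 1): 28 + (-6) + 13 = 35
σ = (3, 1, 2): 23 + 3 + 28 = 54
σ = (3, 2, 1): 23 + (-6) + 13 = 30
Optimal value attained by: σ = (1, 2, 3).
Answer: det⊕(W) = 28; verdict: NONSINGULAR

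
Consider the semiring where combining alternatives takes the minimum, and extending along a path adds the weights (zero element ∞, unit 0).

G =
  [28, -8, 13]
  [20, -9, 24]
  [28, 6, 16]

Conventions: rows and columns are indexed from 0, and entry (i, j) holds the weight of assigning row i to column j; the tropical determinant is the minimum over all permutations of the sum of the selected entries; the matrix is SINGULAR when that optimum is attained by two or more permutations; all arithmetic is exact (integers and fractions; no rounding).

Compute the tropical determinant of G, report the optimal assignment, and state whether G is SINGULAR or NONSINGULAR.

σ = (0, 1, 2): 28 + (-9) + 16 = 35
σ = (0, 2, 1): 28 + 24 + 6 = 58
σ = (1, 0, 2): (-8) + 20 + 16 = 28
σ = (1, 2, 0): (-8) + 24 + 28 = 44
σ = (2, 0, 1): 13 + 20 + 6 = 39
σ = (2, 1, 0): 13 + (-9) + 28 = 32
Optimal value attained by: σ = (1, 0, 2).
Answer: det⊕(G) = 28; verdict: NONSINGULAR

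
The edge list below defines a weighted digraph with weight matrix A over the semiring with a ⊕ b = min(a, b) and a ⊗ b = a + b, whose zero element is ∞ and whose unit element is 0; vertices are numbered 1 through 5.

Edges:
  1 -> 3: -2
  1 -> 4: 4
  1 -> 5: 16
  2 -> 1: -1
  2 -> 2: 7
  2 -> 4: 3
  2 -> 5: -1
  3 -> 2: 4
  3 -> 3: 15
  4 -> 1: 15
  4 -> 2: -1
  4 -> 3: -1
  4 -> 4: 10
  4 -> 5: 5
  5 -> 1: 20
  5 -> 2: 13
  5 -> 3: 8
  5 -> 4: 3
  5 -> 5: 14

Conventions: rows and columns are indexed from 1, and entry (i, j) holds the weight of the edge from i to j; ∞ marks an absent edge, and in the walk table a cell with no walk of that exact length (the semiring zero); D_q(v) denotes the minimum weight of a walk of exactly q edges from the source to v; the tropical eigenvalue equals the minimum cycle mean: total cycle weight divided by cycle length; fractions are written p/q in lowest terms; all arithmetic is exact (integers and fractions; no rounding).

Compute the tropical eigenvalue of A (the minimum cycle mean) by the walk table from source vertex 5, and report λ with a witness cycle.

q=0: [∞, ∞, ∞, ∞, 0]
q=1: [20, 13, 8, 3, 14]
q=2: [12, 2, 2, 13, 8]
q=3: [1, 6, 10, 5, 1]
q=4: [5, 4, -1, 4, 5]
q=5: [3, 3, 3, 7, 3]
Optimal cycle mean attained by: cycle 1->3->2->1, total (-2) + 4 + (-1), length 3.
Answer: λ = 1/3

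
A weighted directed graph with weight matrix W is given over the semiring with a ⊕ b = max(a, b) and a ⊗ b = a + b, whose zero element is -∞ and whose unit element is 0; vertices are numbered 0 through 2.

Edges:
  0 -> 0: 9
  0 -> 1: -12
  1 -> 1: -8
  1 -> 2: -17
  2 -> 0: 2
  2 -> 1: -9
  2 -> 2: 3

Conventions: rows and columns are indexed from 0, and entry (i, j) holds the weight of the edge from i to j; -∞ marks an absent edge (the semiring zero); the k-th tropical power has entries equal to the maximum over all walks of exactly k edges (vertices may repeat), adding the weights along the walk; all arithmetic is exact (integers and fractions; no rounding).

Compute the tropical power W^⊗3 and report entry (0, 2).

W^⊗2:
  [18, -3, -29]
  [-15, -16, -14]
  [11, -6, 6]
W^⊗3:
  [27, 6, -20]
  [-6, -23, -11]
  [20, -1, 9]
Key observation: the optimum is the walk 0->0->1->2, with weight 9 + (-12) + (-17) = -20.
Optimal value attained by: walk 0->0->1->2.
Answer: (W^⊗3)[0][2] = -20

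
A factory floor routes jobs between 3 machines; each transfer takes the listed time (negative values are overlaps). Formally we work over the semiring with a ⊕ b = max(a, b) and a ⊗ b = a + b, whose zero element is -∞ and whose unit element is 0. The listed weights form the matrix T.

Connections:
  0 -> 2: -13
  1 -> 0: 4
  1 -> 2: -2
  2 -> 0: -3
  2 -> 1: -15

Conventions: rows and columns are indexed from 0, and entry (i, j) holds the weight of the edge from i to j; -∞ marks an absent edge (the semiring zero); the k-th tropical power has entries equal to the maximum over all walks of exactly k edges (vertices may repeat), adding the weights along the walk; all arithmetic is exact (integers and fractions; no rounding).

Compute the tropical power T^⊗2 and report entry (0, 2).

T^⊗2:
  [-16, -28, -∞]
  [-5, -17, -9]
  [-11, -∞, -16]
Key observation: no walk of exactly 2 edges connects these vertices, so the entry is the semiring zero.
Answer: (T^⊗2)[0][2] = -∞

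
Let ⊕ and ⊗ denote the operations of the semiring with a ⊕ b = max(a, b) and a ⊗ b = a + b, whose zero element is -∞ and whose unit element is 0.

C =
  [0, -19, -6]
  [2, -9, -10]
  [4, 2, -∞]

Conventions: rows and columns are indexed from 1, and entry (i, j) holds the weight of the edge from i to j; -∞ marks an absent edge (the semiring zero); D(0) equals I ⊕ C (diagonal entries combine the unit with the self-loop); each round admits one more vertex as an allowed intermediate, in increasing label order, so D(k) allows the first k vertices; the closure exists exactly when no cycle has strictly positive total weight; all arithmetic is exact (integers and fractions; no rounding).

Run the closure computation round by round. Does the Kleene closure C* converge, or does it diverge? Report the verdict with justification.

D(0):
  [0, -19, -6]
  [2, 0, -10]
  [4, 2, 0]
D(1):
  [0, -19, -6]
  [2, 0, -4]
  [4, 2, 0]
D(2):
  [0, -19, -6]
  [2, 0, -4]
  [4, 2, 0]
D(3):
  [0, -4, -6]
  [2, 0, -4]
  [4, 2, 0]
Key observation: every diagonal entry stays at the unit through all rounds, so no improving cycle exists.
Answer: CONVERGES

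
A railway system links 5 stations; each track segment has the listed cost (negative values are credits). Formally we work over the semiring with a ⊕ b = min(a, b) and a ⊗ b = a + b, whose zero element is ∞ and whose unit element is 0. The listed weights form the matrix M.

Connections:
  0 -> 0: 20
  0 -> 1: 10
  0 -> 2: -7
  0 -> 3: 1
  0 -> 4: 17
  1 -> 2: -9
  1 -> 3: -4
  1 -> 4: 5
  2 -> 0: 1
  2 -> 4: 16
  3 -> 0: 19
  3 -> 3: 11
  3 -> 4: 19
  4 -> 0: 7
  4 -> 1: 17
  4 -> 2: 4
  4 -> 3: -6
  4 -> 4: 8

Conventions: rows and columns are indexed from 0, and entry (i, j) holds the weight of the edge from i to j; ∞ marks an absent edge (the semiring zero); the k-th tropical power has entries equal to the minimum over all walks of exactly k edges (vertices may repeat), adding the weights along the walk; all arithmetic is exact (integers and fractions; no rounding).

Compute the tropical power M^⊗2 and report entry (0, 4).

M^⊗2:
  [-6, 30, 1, 6, 9]
  [-8, 22, 9, -1, 7]
  [21, 11, -6, 2, 18]
  [26, 29, 12, 13, 27]
  [5, 17, 0, 2, 13]
Key observation: the optimum is the walk 0->2->4, with weight (-7) + 16 = 9.
Optimal value attained by: walk 0->2->4.
Answer: (M^⊗2)[0][4] = 9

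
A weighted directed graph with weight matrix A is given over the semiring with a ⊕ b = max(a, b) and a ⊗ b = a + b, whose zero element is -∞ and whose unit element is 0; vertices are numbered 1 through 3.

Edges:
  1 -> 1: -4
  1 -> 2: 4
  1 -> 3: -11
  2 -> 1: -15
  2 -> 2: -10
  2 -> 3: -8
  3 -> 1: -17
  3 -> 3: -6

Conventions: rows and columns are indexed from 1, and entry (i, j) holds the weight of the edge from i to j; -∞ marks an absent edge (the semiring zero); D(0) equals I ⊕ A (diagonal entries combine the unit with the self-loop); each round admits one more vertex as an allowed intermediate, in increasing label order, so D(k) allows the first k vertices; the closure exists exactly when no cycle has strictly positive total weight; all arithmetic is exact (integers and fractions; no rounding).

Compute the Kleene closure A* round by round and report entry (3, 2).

D(0):
  [0, 4, -11]
  [-15, 0, -8]
  [-17, -∞, 0]
D(1):
  [0, 4, -11]
  [-15, 0, -8]
  [-17, -13, 0]
D(2):
  [0, 4, -4]
  [-15, 0, -8]
  [-17, -13, 0]
D(3):
  [0, 4, -4]
  [-15, 0, -8]
  [-17, -13, 0]
Answer: A*[3][2] = -13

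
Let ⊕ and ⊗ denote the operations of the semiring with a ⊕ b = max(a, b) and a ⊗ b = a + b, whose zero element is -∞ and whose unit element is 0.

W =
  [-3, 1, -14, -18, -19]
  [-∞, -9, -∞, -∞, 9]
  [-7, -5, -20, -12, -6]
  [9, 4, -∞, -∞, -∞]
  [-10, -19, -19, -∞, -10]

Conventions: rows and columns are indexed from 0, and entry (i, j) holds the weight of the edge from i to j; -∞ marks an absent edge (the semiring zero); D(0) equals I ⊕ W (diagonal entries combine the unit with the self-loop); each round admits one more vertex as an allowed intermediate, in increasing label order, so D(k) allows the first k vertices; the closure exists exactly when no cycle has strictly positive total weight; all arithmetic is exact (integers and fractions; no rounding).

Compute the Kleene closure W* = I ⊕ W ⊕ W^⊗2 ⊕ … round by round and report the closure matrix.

D(0):
  [0, 1, -14, -18, -19]
  [-∞, 0, -∞, -∞, 9]
  [-7, -5, 0, -12, -6]
  [9, 4, -∞, 0, -∞]
  [-10, -19, -19, -∞, 0]
D(1):
  [0, 1, -14, -18, -19]
  [-∞, 0, -∞, -∞, 9]
  [-7, -5, 0, -12, -6]
  [9, 10, -5, 0, -10]
  [-10, -9, -19, -28, 0]
D(2):
  [0, 1, -14, -18, 10]
  [-∞, 0, -∞, -∞, 9]
  [-7, -5, 0, -12, 4]
  [9, 10, -5, 0, 19]
  [-10, -9, -19, -28, 0]
D(3):
  [0, 1, -14, -18, 10]
  [-∞, 0, -∞, -∞, 9]
  [-7, -5, 0, -12, 4]
  [9, 10, -5, 0, 19]
  [-10, -9, -19, -28, 0]
D(4):
  [0, 1, -14, -18, 10]
  [-∞, 0, -∞, -∞, 9]
  [-3, -2, 0, -12, 7]
  [9, 10, -5, 0, 19]
  [-10, -9, -19, -28, 0]
D(5):
  [0, 1, -9, -18, 10]
  [-1, 0, -10, -19, 9]
  [-3, -2, 0, -12, 7]
  [9, 10, 0, 0, 19]
  [-10, -9, -19, -28, 0]
Answer: W* = [[0, 1, -9, -18, 10], [-1, 0, -10, -19, 9], [-3, -2, 0, -12, 7], [9, 10, 0, 0, 19], [-10, -9, -19, -28, 0]]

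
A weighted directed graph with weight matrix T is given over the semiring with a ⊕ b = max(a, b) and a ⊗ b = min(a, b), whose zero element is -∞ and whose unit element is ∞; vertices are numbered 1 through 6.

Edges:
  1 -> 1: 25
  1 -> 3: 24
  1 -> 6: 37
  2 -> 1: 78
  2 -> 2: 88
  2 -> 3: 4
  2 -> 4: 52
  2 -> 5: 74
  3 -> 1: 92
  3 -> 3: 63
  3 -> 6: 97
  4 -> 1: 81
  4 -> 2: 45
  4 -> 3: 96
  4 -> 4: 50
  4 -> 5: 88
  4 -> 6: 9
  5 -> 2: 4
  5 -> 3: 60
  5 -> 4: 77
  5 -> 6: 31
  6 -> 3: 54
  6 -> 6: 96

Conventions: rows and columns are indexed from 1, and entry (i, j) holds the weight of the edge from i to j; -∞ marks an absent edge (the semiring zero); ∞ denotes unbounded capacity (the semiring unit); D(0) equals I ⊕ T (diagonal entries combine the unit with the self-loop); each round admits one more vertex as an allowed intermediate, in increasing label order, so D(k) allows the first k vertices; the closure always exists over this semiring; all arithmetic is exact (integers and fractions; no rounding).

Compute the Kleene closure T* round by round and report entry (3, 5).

D(0):
  [∞, -∞, 24, -∞, -∞, 37]
  [78, ∞, 4, 52, 74, -∞]
  [92, -∞, ∞, -∞, -∞, 97]
  [81, 45, 96, ∞, 88, 9]
  [-∞, 4, 60, 77, ∞, 31]
  [-∞, -∞, 54, -∞, -∞, ∞]
D(1):
  [∞, -∞, 24, -∞, -∞, 37]
  [78, ∞, 24, 52, 74, 37]
  [92, -∞, ∞, -∞, -∞, 97]
  [81, 45, 96, ∞, 88, 37]
  [-∞, 4, 60, 77, ∞, 31]
  [-∞, -∞, 54, -∞, -∞, ∞]
D(2):
  [∞, -∞, 24, -∞, -∞, 37]
  [78, ∞, 24, 52, 74, 37]
  [92, -∞, ∞, -∞, -∞, 97]
  [81, 45, 96, ∞, 88, 37]
  [4, 4, 60, 77, ∞, 31]
  [-∞, -∞, 54, -∞, -∞, ∞]
D(3):
  [∞, -∞, 24, -∞, -∞, 37]
  [78, ∞, 24, 52, 74, 37]
  [92, -∞, ∞, -∞, -∞, 97]
  [92, 45, 96, ∞, 88, 96]
  [60, 4, 60, 77, ∞, 60]
  [54, -∞, 54, -∞, -∞, ∞]
D(4):
  [∞, -∞, 24, -∞, -∞, 37]
  [78, ∞, 52, 52, 74, 52]
  [92, -∞, ∞, -∞, -∞, 97]
  [92, 45, 96, ∞, 88, 96]
  [77, 45, 77, 77, ∞, 77]
  [54, -∞, 54, -∞, -∞, ∞]
D(5):
  [∞, -∞, 24, -∞, -∞, 37]
  [78, ∞, 74, 74, 74, 74]
  [92, -∞, ∞, -∞, -∞, 97]
  [92, 45, 96, ∞, 88, 96]
  [77, 45, 77, 77, ∞, 77]
  [54, -∞, 54, -∞, -∞, ∞]
D(6):
  [∞, -∞, 37, -∞, -∞, 37]
  [78, ∞, 74, 74, 74, 74]
  [92, -∞, ∞, -∞, -∞, 97]
  [92, 45, 96, ∞, 88, 96]
  [77, 45, 77, 77, ∞, 77]
  [54, -∞, 54, -∞, -∞, ∞]
Answer: T*[3][5] = -∞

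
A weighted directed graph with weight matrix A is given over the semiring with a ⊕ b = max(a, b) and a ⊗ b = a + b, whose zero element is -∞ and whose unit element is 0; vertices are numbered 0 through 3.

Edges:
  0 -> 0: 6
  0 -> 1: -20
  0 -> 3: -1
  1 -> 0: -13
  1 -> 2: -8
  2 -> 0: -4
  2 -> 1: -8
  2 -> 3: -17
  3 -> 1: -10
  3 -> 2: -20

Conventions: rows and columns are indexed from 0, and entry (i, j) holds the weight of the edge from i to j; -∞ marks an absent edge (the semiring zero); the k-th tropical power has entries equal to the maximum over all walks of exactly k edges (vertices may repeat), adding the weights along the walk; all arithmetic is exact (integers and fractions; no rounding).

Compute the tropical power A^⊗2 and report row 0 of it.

A^⊗2:
  [12, -11, -21, 5]
  [-7, -16, -∞, -14]
  [2, -24, -16, -5]
  [-23, -28, -18, -37]
Answer: row 0 of A^⊗2 = [12, -11, -21, 5]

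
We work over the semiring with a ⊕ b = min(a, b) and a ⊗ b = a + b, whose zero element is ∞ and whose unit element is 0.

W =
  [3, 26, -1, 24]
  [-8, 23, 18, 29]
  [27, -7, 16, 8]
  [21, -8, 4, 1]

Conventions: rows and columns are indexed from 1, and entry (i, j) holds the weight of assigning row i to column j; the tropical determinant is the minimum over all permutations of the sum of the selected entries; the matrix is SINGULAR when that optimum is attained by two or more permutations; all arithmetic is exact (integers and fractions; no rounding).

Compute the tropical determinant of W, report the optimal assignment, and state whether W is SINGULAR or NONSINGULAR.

σ = (1, 2, 3, 4): 3 + 23 + 16 + 1 = 43
σ = (1, 2, 4, 3): 3 + 23 + 8 + 4 = 38
σ = (1, 3, 2, 4): 3 + 18 + (-7) + 1 = 15
σ = (1, 3, 4, 2): 3 + 18 + 8 + (-8) = 21
σ = (1, 4, 2, 3): 3 + 29 + (-7) + 4 = 29
σ = (1, 4, 3, 2): 3 + 29 + 16 + (-8) = 40
σ = (2, 1, 3, 4): 26 + (-8) + 16 + 1 = 35
σ = (2, 1, 4, 3): 26 + (-8) + 8 + 4 = 30
σ = (2, 3, 1, 4): 26 + 18 + 27 + 1 = 72
σ = (2, 3, 4, 1): 26 + 18 + 8 + 21 = 73
σ = (2, 4, 1, 3): 26 + 29 + 27 + 4 = 86
σ = (2, 4, 3, 1): 26 + 29 + 16 + 21 = 92
σ = (3, 1, 2, 4): (-1) + (-8) + (-7) + 1 = -15
σ = (3, 1, 4, 2): (-1) + (-8) + 8 + (-8) = -9
σ = (3, 2, 1, 4): (-1) + 23 + 27 + 1 = 50
σ = (3, 2, 4, 1): (-1) + 23 + 8 + 21 = 51
σ = (3, 4, 1, 2): (-1) + 29 + 27 + (-8) = 47
σ = (3, 4, 2, 1): (-1) + 29 + (-7) + 21 = 42
σ = (4, 1, 2, 3): 24 + (-8) + (-7) + 4 = 13
σ = (4, 1, 3, 2): 24 + (-8) + 16 + (-8) = 24
σ = (4, 2, 1, 3): 24 + 23 + 27 + 4 = 78
σ = (4, 2, 3, 1): 24 + 23 + 16 + 21 = 84
σ = (4, 3, 1, 2): 24 + 18 + 27 + (-8) = 61
σ = (4, 3, 2, 1): 24 + 18 + (-7) + 21 = 56
Optimal value attained by: σ = (3, 1, 2, 4).
Answer: det⊕(W) = -15; verdict: NONSINGULAR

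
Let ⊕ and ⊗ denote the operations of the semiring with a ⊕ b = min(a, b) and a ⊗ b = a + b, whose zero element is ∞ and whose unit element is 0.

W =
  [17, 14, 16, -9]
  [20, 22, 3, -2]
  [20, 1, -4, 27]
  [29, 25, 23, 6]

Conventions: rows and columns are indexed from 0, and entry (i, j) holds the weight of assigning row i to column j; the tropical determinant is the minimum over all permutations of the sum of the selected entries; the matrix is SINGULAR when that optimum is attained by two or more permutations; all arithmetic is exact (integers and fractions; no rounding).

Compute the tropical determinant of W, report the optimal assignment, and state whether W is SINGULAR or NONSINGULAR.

σ = (0, 1, 2, 3): 17 + 22 + (-4) + 6 = 41
σ = (0, 1, 3, 2): 17 + 22 + 27 + 23 = 89
σ = (0, 2, 1, 3): 17 + 3 + 1 + 6 = 27
σ = (0, 2, 3, 1): 17 + 3 + 27 + 25 = 72
σ = (0, 3, 1, 2): 17 + (-2) + 1 + 23 = 39
σ = (0, 3, 2, 1): 17 + (-2) + (-4) + 25 = 36
σ = (1, 0, 2, 3): 14 + 20 + (-4) + 6 = 36
σ = (1, 0, 3, 2): 14 + 20 + 27 + 23 = 84
σ = (1, 2, 0, 3): 14 + 3 + 20 + 6 = 43
σ = (1, 2, 3, 0): 14 + 3 + 27 + 29 = 73
σ = (1, 3, 0, 2): 14 + (-2) + 20 + 23 = 55
σ = (1, 3, 2, 0): 14 + (-2) + (-4) + 29 = 37
σ = (2, 0, 1, 3): 16 + 20 + 1 + 6 = 43
σ = (2, 0, 3, 1): 16 + 20 + 27 + 25 = 88
σ = (2, 1, 0, 3): 16 + 22 + 20 + 6 = 64
σ = (2, 1, 3, 0): 16 + 22 + 27 + 29 = 94
σ = (2, 3, 0, 1): 16 + (-2) + 20 + 25 = 59
σ = (2, 3, 1, 0): 16 + (-2) + 1 + 29 = 44
σ = (3, 0, 1, 2): (-9) + 20 + 1 + 23 = 35
σ = (3, 0, 2, 1): (-9) + 20 + (-4) + 25 = 32
σ = (3, 1, 0, 2): (-9) + 22 + 20 + 23 = 56
σ = (3, 1, 2, 0): (-9) + 22 + (-4) + 29 = 38
σ = (3, 2, 0, 1): (-9) + 3 + 20 + 25 = 39
σ = (3, 2, 1, 0): (-9) + 3 + 1 + 29 = 24
Optimal value attained by: σ = (3, 2, 1, 0).
Answer: det⊕(W) = 24; verdict: NONSINGULAR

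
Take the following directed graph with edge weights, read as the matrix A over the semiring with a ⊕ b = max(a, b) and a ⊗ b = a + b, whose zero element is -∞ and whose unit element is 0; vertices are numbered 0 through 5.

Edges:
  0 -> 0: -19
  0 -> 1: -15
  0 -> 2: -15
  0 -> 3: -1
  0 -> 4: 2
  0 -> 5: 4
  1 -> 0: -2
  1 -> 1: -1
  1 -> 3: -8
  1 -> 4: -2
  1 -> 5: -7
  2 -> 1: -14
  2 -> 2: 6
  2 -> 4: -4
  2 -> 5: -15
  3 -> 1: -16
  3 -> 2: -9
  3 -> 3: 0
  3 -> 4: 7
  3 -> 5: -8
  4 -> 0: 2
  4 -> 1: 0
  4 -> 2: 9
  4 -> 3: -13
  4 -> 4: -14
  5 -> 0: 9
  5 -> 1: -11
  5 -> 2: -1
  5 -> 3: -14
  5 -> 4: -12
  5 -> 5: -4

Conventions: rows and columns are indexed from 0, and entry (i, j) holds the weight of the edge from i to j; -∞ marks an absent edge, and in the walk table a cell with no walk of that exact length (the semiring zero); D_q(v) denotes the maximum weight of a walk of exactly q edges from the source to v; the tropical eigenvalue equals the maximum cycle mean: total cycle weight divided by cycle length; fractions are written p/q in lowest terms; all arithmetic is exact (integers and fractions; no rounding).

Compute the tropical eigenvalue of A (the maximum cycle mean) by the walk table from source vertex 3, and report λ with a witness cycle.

q=0: [-∞, -∞, -∞, 0, -∞, -∞]
q=1: [-∞, -16, -9, 0, 7, -8]
q=2: [9, 7, 16, 0, 7, -8]
q=3: [9, 7, 22, 8, 12, 13]
q=4: [22, 12, 28, 8, 18, 13]
q=5: [22, 18, 34, 21, 24, 26]
q=6: [35, 24, 40, 21, 30, 26]
Optimal cycle mean attained by: cycle 0->5->0, total 4 + 9, length 2.
Answer: λ = 13/2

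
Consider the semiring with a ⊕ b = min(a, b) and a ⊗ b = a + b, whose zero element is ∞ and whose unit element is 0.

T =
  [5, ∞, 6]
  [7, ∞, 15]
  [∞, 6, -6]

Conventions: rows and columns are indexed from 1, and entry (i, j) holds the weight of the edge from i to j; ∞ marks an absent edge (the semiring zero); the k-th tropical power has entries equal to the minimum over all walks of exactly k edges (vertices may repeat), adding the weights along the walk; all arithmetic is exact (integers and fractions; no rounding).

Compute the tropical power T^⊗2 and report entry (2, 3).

T^⊗2:
  [10, 12, 0]
  [12, 21, 9]
  [13, 0, -12]
Key observation: the optimum is the walk 2->3->3, with weight 15 + (-6) = 9.
Optimal value attained by: walk 2->3->3.
Answer: (T^⊗2)[2][3] = 9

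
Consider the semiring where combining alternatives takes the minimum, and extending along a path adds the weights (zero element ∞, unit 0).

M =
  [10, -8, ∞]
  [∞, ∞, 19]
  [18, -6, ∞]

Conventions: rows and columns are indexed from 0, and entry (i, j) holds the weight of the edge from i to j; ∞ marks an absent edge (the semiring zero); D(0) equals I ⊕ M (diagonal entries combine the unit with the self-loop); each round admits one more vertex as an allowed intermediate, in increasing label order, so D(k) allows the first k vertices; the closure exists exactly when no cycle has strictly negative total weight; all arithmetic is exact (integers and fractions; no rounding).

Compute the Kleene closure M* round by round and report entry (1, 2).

D(0):
  [0, -8, ∞]
  [∞, 0, 19]
  [18, -6, 0]
D(1):
  [0, -8, ∞]
  [∞, 0, 19]
  [18, -6, 0]
D(2):
  [0, -8, 11]
  [∞, 0, 19]
  [18, -6, 0]
D(3):
  [0, -8, 11]
  [37, 0, 19]
  [18, -6, 0]
Answer: M*[1][2] = 19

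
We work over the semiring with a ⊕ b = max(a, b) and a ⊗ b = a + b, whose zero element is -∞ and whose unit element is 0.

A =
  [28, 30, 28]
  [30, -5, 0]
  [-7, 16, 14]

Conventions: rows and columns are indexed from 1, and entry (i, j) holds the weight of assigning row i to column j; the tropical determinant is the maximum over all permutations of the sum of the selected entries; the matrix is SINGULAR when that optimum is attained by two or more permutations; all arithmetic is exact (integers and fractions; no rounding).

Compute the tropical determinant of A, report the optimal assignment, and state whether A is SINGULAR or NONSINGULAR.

σ = (1, 2, 3): 28 + (-5) + 14 = 37
σ = (1, 3, 2): 28 + 0 + 16 = 44
σ = (2, 1, 3): 30 + 30 + 14 = 74
σ = (2, 3, 1): 30 + 0 + (-7) = 23
σ = (3, 1, 2): 28 + 30 + 16 = 74
σ = (3, 2, 1): 28 + (-5) + (-7) = 16
Optimal value attained by: σ = (2, 1, 3).
Answer: det⊕(A) = 74; verdict: SINGULAR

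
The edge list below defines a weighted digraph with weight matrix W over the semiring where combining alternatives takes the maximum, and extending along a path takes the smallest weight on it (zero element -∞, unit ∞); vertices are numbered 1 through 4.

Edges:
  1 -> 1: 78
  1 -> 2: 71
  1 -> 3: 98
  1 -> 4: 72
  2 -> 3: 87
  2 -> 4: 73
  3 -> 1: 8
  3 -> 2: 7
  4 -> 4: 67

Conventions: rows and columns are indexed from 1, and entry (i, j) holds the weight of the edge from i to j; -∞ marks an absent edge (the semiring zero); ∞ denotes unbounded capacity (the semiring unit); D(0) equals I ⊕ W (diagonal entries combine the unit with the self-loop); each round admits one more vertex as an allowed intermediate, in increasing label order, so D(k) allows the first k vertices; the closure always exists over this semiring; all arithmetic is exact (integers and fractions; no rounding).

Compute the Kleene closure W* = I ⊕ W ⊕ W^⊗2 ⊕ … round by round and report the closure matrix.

D(0):
  [∞, 71, 98, 72]
  [-∞, ∞, 87, 73]
  [8, 7, ∞, -∞]
  [-∞, -∞, -∞, ∞]
D(1):
  [∞, 71, 98, 72]
  [-∞, ∞, 87, 73]
  [8, 8, ∞, 8]
  [-∞, -∞, -∞, ∞]
D(2):
  [∞, 71, 98, 72]
  [-∞, ∞, 87, 73]
  [8, 8, ∞, 8]
  [-∞, -∞, -∞, ∞]
D(3):
  [∞, 71, 98, 72]
  [8, ∞, 87, 73]
  [8, 8, ∞, 8]
  [-∞, -∞, -∞, ∞]
D(4):
  [∞, 71, 98, 72]
  [8, ∞, 87, 73]
  [8, 8, ∞, 8]
  [-∞, -∞, -∞, ∞]
Answer: W* = [[∞, 71, 98, 72], [8, ∞, 87, 73], [8, 8, ∞, 8], [-∞, -∞, -∞, ∞]]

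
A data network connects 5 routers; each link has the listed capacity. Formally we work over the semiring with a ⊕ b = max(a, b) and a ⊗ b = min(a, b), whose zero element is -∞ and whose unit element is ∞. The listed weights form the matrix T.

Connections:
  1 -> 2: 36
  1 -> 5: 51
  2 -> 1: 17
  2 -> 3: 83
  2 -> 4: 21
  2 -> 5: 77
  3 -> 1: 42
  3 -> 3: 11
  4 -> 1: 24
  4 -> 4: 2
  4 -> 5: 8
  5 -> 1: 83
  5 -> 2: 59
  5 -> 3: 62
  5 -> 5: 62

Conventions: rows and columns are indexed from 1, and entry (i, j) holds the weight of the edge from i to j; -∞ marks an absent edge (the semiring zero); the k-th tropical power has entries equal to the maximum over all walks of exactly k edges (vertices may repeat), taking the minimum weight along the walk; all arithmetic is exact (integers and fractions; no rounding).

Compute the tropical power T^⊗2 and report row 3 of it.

T^⊗2:
  [51, 51, 51, 21, 51]
  [77, 59, 62, 2, 62]
  [11, 36, 11, -∞, 42]
  [8, 24, 8, 2, 24]
  [62, 59, 62, 21, 62]
Answer: row 3 of T^⊗2 = [11, 36, 11, -∞, 42]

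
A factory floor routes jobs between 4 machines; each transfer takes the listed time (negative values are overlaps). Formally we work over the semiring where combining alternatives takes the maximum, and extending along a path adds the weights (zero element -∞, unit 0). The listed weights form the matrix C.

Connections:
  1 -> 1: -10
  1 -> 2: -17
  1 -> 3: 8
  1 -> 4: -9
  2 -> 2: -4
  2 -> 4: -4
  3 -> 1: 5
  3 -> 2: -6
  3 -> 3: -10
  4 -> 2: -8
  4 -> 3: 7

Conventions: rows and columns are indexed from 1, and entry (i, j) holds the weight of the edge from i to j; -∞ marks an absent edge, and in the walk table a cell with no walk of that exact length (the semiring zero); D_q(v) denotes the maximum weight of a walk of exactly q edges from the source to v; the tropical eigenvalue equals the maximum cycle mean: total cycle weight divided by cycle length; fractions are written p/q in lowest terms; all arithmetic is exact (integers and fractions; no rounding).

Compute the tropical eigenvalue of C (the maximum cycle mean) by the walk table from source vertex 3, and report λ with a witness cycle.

q=0: [-∞, -∞, 0, -∞]
q=1: [5, -6, -10, -∞]
q=2: [-5, -10, 13, -4]
q=3: [18, 7, 3, -14]
q=4: [8, 3, 26, 9]
Optimal cycle mean attained by: cycle 1->3->1, total 8 + 5, length 2.
Answer: λ = 13/2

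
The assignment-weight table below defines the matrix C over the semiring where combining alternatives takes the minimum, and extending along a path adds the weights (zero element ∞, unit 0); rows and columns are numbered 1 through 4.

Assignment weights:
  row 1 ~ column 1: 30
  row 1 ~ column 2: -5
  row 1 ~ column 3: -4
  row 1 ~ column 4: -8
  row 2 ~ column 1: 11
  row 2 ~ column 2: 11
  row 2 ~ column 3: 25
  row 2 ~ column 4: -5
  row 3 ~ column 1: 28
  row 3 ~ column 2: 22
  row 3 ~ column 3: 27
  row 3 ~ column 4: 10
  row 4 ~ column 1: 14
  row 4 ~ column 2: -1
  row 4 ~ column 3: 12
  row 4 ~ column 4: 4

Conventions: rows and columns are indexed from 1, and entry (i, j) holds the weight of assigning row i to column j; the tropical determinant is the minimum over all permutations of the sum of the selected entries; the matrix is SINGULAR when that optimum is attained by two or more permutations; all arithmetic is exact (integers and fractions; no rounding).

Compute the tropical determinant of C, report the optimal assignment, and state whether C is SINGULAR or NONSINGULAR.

σ = (1, 2, 3, 4): 30 + 11 + 27 + 4 = 72
σ = (1, 2, 4, 3): 30 + 11 + 10 + 12 = 63
σ = (1, 3, 2, 4): 30 + 25 + 22 + 4 = 81
σ = (1, 3, 4, 2): 30 + 25 + 10 + (-1) = 64
σ = (1, 4, 2, 3): 30 + (-5) + 22 + 12 = 59
σ = (1, 4, 3, 2): 30 + (-5) + 27 + (-1) = 51
σ = (2, 1, 3, 4): (-5) + 11 + 27 + 4 = 37
σ = (2, 1, 4, 3): (-5) + 11 + 10 + 12 = 28
σ = (2, 3, 1, 4): (-5) + 25 + 28 + 4 = 52
σ = (2, 3, 4, 1): (-5) + 25 + 10 + 14 = 44
σ = (2, 4, 1, 3): (-5) + (-5) + 28 + 12 = 30
σ = (2, 4, 3, 1): (-5) + (-5) + 27 + 14 = 31
σ = (3, 1, 2, 4): (-4) + 11 + 22 + 4 = 33
σ = (3, 1, 4, 2): (-4) + 11 + 10 + (-1) = 16
σ = (3, 2, 1, 4): (-4) + 11 + 28 + 4 = 39
σ = (3, 2, 4, 1): (-4) + 11 + 10 + 14 = 31
σ = (3, 4, 1, 2): (-4) + (-5) + 28 + (-1) = 18
σ = (3, 4, 2, 1): (-4) + (-5) + 22 + 14 = 27
σ = (4, 1, 2, 3): (-8) + 11 + 22 + 12 = 37
σ = (4, 1, 3, 2): (-8) + 11 + 27 + (-1) = 29
σ = (4, 2, 1, 3): (-8) + 11 + 28 + 12 = 43
σ = (4, 2, 3, 1): (-8) + 11 + 27 + 14 = 44
σ = (4, 3, 1, 2): (-8) + 25 + 28 + (-1) = 44
σ = (4, 3, 2, 1): (-8) + 25 + 22 + 14 = 53
Optimal value attained by: σ = (3, 1, 4, 2).
Answer: det⊕(C) = 16; verdict: NONSINGULAR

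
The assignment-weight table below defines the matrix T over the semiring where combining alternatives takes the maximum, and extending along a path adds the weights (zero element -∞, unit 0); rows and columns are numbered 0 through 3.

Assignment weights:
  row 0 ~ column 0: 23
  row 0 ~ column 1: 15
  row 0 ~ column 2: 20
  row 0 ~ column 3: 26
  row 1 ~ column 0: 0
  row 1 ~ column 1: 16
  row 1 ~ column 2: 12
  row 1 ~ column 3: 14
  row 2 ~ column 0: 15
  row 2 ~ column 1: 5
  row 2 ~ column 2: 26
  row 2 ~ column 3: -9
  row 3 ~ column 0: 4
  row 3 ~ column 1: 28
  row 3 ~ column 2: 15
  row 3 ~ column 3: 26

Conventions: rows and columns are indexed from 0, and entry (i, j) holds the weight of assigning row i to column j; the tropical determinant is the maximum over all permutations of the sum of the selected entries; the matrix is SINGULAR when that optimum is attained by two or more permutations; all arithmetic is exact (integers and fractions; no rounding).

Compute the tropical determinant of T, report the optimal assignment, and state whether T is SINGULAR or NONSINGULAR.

σ = (0, 1, 2, 3): 23 + 16 + 26 + 26 = 91
σ = (0, 1, 3, 2): 23 + 16 + (-9) + 15 = 45
σ = (0, 2, 1, 3): 23 + 12 + 5 + 26 = 66
σ = (0, 2, 3, 1): 23 + 12 + (-9) + 28 = 54
σ = (0, 3, 1, 2): 23 + 14 + 5 + 15 = 57
σ = (0, 3, 2, 1): 23 + 14 + 26 + 28 = 91
σ = (1, 0, 2, 3): 15 + 0 + 26 + 26 = 67
σ = (1, 0, 3, 2): 15 + 0 + (-9) + 15 = 21
σ = (1, 2, 0, 3): 15 + 12 + 15 + 26 = 68
σ = (1, 2, 3, 0): 15 + 12 + (-9) + 4 = 22
σ = (1, 3, 0, 2): 15 + 14 + 15 + 15 = 59
σ = (1, 3, 2, 0): 15 + 14 + 26 + 4 = 59
σ = (2, 0, 1, 3): 20 + 0 + 5 + 26 = 51
σ = (2, 0, 3, 1): 20 + 0 + (-9) + 28 = 39
σ = (2, 1, 0, 3): 20 + 16 + 15 + 26 = 77
σ = (2, 1, 3, 0): 20 + 16 + (-9) + 4 = 31
σ = (2, 3, 0, 1): 20 + 14 + 15 + 28 = 77
σ = (2, 3, 1, 0): 20 + 14 + 5 + 4 = 43
σ = (3, 0, 1, 2): 26 + 0 + 5 + 15 = 46
σ = (3, 0, 2, 1): 26 + 0 + 26 + 28 = 80
σ = (3, 1, 0, 2): 26 + 16 + 15 + 15 = 72
σ = (3, 1, 2, 0): 26 + 16 + 26 + 4 = 72
σ = (3, 2, 0, 1): 26 + 12 + 15 + 28 = 81
σ = (3, 2, 1, 0): 26 + 12 + 5 + 4 = 47
Optimal value attained by: σ = (0, 1, 2, 3).
Answer: det⊕(T) = 91; verdict: SINGULAR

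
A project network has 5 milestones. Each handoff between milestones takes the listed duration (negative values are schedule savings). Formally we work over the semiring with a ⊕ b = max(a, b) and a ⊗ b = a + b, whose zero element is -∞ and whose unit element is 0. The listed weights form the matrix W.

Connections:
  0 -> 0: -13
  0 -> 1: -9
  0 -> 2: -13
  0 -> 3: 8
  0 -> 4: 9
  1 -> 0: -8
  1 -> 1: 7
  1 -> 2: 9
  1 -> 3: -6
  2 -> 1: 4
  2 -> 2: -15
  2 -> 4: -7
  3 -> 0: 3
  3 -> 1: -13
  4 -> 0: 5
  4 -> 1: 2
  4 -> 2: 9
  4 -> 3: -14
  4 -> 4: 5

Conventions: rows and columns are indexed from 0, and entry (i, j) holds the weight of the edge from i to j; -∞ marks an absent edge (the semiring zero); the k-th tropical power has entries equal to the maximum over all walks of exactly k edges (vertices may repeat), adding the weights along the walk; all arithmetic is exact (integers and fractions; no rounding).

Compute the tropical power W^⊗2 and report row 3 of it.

W^⊗2:
  [14, 11, 18, -5, 14]
  [-1, 14, 16, 1, 2]
  [-2, 11, 13, -2, -2]
  [-10, -6, -4, 11, 12]
  [10, 13, 14, 13, 14]
Answer: row 3 of W^⊗2 = [-10, -6, -4, 11, 12]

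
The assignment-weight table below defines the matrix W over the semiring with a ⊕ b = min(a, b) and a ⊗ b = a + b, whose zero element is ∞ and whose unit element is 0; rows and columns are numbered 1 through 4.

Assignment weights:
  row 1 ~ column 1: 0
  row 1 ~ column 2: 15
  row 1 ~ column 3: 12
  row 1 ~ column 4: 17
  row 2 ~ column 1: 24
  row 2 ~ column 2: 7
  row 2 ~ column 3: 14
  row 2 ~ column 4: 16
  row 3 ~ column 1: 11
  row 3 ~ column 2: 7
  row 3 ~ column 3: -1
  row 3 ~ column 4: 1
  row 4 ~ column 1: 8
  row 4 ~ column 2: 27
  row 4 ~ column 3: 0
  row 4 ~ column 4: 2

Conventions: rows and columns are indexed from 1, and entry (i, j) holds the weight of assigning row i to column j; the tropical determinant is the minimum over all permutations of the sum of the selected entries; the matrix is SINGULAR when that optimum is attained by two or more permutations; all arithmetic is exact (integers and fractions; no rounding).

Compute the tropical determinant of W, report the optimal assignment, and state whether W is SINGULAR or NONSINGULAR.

σ = (1, 2, 3, 4): 0 + 7 + (-1) + 2 = 8
σ = (1, 2, 4, 3): 0 + 7 + 1 + 0 = 8
σ = (1, 3, 2, 4): 0 + 14 + 7 + 2 = 23
σ = (1, 3, 4, 2): 0 + 14 + 1 + 27 = 42
σ = (1, 4, 2, 3): 0 + 16 + 7 + 0 = 23
σ = (1, 4, 3, 2): 0 + 16 + (-1) + 27 = 42
σ = (2, 1, 3, 4): 15 + 24 + (-1) + 2 = 40
σ = (2, 1, 4, 3): 15 + 24 + 1 + 0 = 40
σ = (2, 3, 1, 4): 15 + 14 + 11 + 2 = 42
σ = (2, 3, 4, 1): 15 + 14 + 1 + 8 = 38
σ = (2, 4, 1, 3): 15 + 16 + 11 + 0 = 42
σ = (2, 4, 3, 1): 15 + 16 + (-1) + 8 = 38
σ = (3, 1, 2, 4): 12 + 24 + 7 + 2 = 45
σ = (3, 1, 4, 2): 12 + 24 + 1 + 27 = 64
σ = (3, 2, 1, 4): 12 + 7 + 11 + 2 = 32
σ = (3, 2, 4, 1): 12 + 7 + 1 + 8 = 28
σ = (3, 4, 1, 2): 12 + 16 + 11 + 27 = 66
σ = (3, 4, 2, 1): 12 + 16 + 7 + 8 = 43
σ = (4, 1, 2, 3): 17 + 24 + 7 + 0 = 48
σ = (4, 1, 3, 2): 17 + 24 + (-1) + 27 = 67
σ = (4, 2, 1, 3): 17 + 7 + 11 + 0 = 35
σ = (4, 2, 3, 1): 17 + 7 + (-1) + 8 = 31
σ = (4, 3, 1, 2): 17 + 14 + 11 + 27 = 69
σ = (4, 3, 2, 1): 17 + 14 + 7 + 8 = 46
Optimal value attained by: σ = (1, 2, 3, 4).
Answer: det⊕(W) = 8; verdict: SINGULAR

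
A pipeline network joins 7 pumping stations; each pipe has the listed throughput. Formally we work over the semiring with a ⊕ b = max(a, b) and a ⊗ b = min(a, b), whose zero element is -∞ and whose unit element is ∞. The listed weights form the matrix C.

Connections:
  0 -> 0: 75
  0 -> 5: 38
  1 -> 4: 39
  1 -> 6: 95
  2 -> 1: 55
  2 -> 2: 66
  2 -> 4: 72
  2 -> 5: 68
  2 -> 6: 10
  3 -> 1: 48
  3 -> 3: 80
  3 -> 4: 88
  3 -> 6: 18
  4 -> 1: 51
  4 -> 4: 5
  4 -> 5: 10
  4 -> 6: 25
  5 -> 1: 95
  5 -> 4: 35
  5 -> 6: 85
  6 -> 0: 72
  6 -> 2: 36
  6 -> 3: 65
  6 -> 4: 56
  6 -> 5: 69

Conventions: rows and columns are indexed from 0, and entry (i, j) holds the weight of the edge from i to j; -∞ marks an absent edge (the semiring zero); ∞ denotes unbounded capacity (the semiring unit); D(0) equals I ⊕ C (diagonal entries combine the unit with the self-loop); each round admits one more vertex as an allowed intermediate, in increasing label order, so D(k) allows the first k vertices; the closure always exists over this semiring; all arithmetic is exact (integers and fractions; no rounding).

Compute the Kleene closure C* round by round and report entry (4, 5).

D(0):
  [∞, -∞, -∞, -∞, -∞, 38, -∞]
  [-∞, ∞, -∞, -∞, 39, -∞, 95]
  [-∞, 55, ∞, -∞, 72, 68, 10]
  [-∞, 48, -∞, ∞, 88, -∞, 18]
  [-∞, 51, -∞, -∞, ∞, 10, 25]
  [-∞, 95, -∞, -∞, 35, ∞, 85]
  [72, -∞, 36, 65, 56, 69, ∞]
D(1):
  [∞, -∞, -∞, -∞, -∞, 38, -∞]
  [-∞, ∞, -∞, -∞, 39, -∞, 95]
  [-∞, 55, ∞, -∞, 72, 68, 10]
  [-∞, 48, -∞, ∞, 88, -∞, 18]
  [-∞, 51, -∞, -∞, ∞, 10, 25]
  [-∞, 95, -∞, -∞, 35, ∞, 85]
  [72, -∞, 36, 65, 56, 69, ∞]
D(2):
  [∞, -∞, -∞, -∞, -∞, 38, -∞]
  [-∞, ∞, -∞, -∞, 39, -∞, 95]
  [-∞, 55, ∞, -∞, 72, 68, 55]
  [-∞, 48, -∞, ∞, 88, -∞, 48]
  [-∞, 51, -∞, -∞, ∞, 10, 51]
  [-∞, 95, -∞, -∞, 39, ∞, 95]
  [72, -∞, 36, 65, 56, 69, ∞]
D(3):
  [∞, -∞, -∞, -∞, -∞, 38, -∞]
  [-∞, ∞, -∞, -∞, 39, -∞, 95]
  [-∞, 55, ∞, -∞, 72, 68, 55]
  [-∞, 48, -∞, ∞, 88, -∞, 48]
  [-∞, 51, -∞, -∞, ∞, 10, 51]
  [-∞, 95, -∞, -∞, 39, ∞, 95]
  [72, 36, 36, 65, 56, 69, ∞]
D(4):
  [∞, -∞, -∞, -∞, -∞, 38, -∞]
  [-∞, ∞, -∞, -∞, 39, -∞, 95]
  [-∞, 55, ∞, -∞, 72, 68, 55]
  [-∞, 48, -∞, ∞, 88, -∞, 48]
  [-∞, 51, -∞, -∞, ∞, 10, 51]
  [-∞, 95, -∞, -∞, 39, ∞, 95]
  [72, 48, 36, 65, 65, 69, ∞]
D(5):
  [∞, -∞, -∞, -∞, -∞, 38, -∞]
  [-∞, ∞, -∞, -∞, 39, 10, 95]
  [-∞, 55, ∞, -∞, 72, 68, 55]
  [-∞, 51, -∞, ∞, 88, 10, 51]
  [-∞, 51, -∞, -∞, ∞, 10, 51]
  [-∞, 95, -∞, -∞, 39, ∞, 95]
  [72, 51, 36, 65, 65, 69, ∞]
D(6):
  [∞, 38, -∞, -∞, 38, 38, 38]
  [-∞, ∞, -∞, -∞, 39, 10, 95]
  [-∞, 68, ∞, -∞, 72, 68, 68]
  [-∞, 51, -∞, ∞, 88, 10, 51]
  [-∞, 51, -∞, -∞, ∞, 10, 51]
  [-∞, 95, -∞, -∞, 39, ∞, 95]
  [72, 69, 36, 65, 65, 69, ∞]
D(7):
  [∞, 38, 36, 38, 38, 38, 38]
  [72, ∞, 36, 65, 65, 69, 95]
  [68, 68, ∞, 65, 72, 68, 68]
  [51, 51, 36, ∞, 88, 51, 51]
  [51, 51, 36, 51, ∞, 51, 51]
  [72, 95, 36, 65, 65, ∞, 95]
  [72, 69, 36, 65, 65, 69, ∞]
Answer: C*[4][5] = 51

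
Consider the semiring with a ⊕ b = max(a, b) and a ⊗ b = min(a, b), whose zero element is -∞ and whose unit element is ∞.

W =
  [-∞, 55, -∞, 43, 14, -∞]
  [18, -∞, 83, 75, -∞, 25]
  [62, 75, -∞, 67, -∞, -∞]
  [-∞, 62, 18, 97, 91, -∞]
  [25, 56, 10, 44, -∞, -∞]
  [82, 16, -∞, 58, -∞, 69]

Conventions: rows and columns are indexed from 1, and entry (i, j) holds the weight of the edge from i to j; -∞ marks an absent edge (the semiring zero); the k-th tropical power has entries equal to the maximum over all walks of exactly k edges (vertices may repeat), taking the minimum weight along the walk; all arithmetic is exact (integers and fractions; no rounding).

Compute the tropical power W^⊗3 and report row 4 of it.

W^⊗2:
  [18, 43, 55, 55, 43, 25]
  [62, 75, 18, 75, 75, 25]
  [18, 62, 75, 75, 67, 25]
  [25, 62, 62, 97, 91, 25]
  [18, 44, 56, 56, 44, 25]
  [69, 58, 18, 58, 58, 69]
W^⊗3:
  [55, 55, 43, 55, 55, 25]
  [25, 62, 75, 75, 75, 25]
  [62, 75, 62, 75, 75, 25]
  [62, 62, 62, 97, 91, 25]
  [56, 56, 44, 56, 56, 25]
  [69, 58, 58, 58, 58, 69]
Answer: row 4 of W^⊗3 = [62, 62, 62, 97, 91, 25]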